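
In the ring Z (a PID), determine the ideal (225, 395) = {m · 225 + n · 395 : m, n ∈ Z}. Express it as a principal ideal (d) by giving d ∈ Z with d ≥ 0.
In the PID Z, (a, b) is generated by gcd(a, b). Compute gcd(395, 225) with the extended Euclidean algorithm, tracking rows (r, s, t) with s·395 + t·225 = r:
  row A: (395, 1, 0)   [1·395 + 0·225 = 395]
  row B: (225, 0, 1)   [0·395 + 1·225 = 225]
  395 = 1·225 + 170   → row C = row A − 1·row B = (170, 1, −1)   [check: 1·395 − 1·225 = 170]
  225 = 1·170 + 55   → row D = row B − 1·row C = (55, −1, 2)   [check: −1·395 + 2·225 = 55]
  170 = 3·55 + 5   → row E = row C − 3·row D = (5, 4, −7)   [check: 4·395 − 7·225 = 5]
  55 = 11·5 + 0   → remainder 0, stop. gcd = 5 (last nonzero row E).
So gcd(225, 395) = 5, with Bézout identity 4·395 − 7·225 = 5. Containment (⊇): the Bézout identity exhibits 5 as an element of (225, 395), giving (5) ⊆ (225, 395). Containment (⊆): since 5 | 225 and 5 | 395 (225 = 5·45, 395 = 5·79), every Z-linear combination of 225 and 395 is divisible by 5, so (225, 395) ⊆ (5). Therefore (225, 395) = (5), d = 5.

Final answer: (225, 395) = (5); d = 5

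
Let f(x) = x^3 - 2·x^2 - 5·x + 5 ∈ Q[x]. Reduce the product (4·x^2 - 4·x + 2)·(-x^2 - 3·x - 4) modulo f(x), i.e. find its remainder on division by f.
a · b ≡ -58·x^2 - 50·x + 72 (mod f(x))

First multiply in Q[x] without reducing: a · b = -4·x^4 - 8·x^3 - 6·x^2 + 10·x - 8. Now divide by f(x) = x^3 - 2·x^2 - 5·x + 5, eliminating the leading term at each step:
  leading term -4·x^4: subtract (-4·x)·f(x) = -4·x^4 + 8·x^3 + 20·x^2 - 20·x, leaving -16·x^3 - 26·x^2 + 30·x - 8
  leading term -16·x^3: subtract (-16)·f(x) = -16·x^3 + 32·x^2 + 80·x - 80, leaving -58·x^2 - 50·x + 72
The degree is now < 3, so this is the remainder. Hence a · b ≡ -58·x^2 - 50·x + 72 in Q[x]/(f).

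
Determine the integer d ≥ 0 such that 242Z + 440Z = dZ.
In the PID Z, (a, b) is generated by gcd(a, b). Compute gcd(440, 242) with the extended Euclidean algorithm, tracking rows (r, s, t) with s·440 + t·242 = r:
  row A: (440, 1, 0)   [1·440 + 0·242 = 440]
  row B: (242, 0, 1)   [0·440 + 1·242 = 242]
  440 = 1·242 + 198   → row C = row A − 1·row B = (198, 1, −1)   [check: 1·440 − 1·242 = 198]
  242 = 1·198 + 44   → row D = row B − 1·row C = (44, −1, 2)   [check: −1·440 + 2·242 = 44]
  198 = 4·44 + 22   → row E = row C − 4·row D = (22, 5, −9)   [check: 5·440 − 9·242 = 22]
  44 = 2·22 + 0   → remainder 0, stop. gcd = 22 (last nonzero row E).
So gcd(242, 440) = 22, with Bézout identity 5·440 − 9·242 = 22. Containment (⊇): the Bézout identity exhibits 22 as an element of (242, 440), giving (22) ⊆ (242, 440). Containment (⊆): since 22 | 242 and 22 | 440 (242 = 22·11, 440 = 22·20), every Z-linear combination of 242 and 440 is divisible by 22, so (242, 440) ⊆ (22). Therefore (242, 440) = (22), d = 22.

Final answer: (242, 440) = (22); d = 22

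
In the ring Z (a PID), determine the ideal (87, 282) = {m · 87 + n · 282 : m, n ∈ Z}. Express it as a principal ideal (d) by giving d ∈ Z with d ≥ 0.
(87, 282) = (3); d = 3

In the PID Z, (a, b) is generated by gcd(a, b). Compute gcd(282, 87) with the extended Euclidean algorithm, tracking rows (r, s, t) with s·282 + t·87 = r:
  row A: (282, 1, 0)   [1·282 + 0·87 = 282]
  row B: (87, 0, 1)   [0·282 + 1·87 = 87]
  282 = 3·87 + 21   → row C = row A − 3·row B = (21, 1, −3)   [check: 1·282 − 3·87 = 21]
  87 = 4·21 + 3   → row D = row B − 4·row C = (3, −4, 13)   [check: −4·282 + 13·87 = 3]
  21 = 7·3 + 0   → remainder 0, stop. gcd = 3 (last nonzero row D).
So gcd(87, 282) = 3, with Bézout identity −4·282 + 13·87 = 3. Containment (⊇): the Bézout identity exhibits 3 as an element of (87, 282), giving (3) ⊆ (87, 282). Containment (⊆): since 3 | 87 and 3 | 282 (87 = 3·29, 282 = 3·94), every Z-linear combination of 87 and 282 is divisible by 3, so (87, 282) ⊆ (3). Therefore (87, 282) = (3), d = 3.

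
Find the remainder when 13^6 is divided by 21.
1

Use repeated squaring. Binary(6) = 110. Walk through the bits of the exponent 6 left-to-right: at each bit after the leading one, square the running value, then multiply by 13 if the bit is 1 (always reducing mod 21):
  bit 1 = 1 (leading): start with 13.
  bit 2 = 1: square 13^2 = 169 ≡ 1; bit is 1, so multiply 1·13 = 13 (mod 21).
  bit 3 = 0: square 13^2 = 169 ≡ 1 (mod 21).
Final value: 13^6 ≡ 1 (mod 21).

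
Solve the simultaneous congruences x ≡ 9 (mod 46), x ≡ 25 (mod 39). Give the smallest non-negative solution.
The moduli 46, 39 are pairwise coprime, so by the CRT there is a unique solution mod 46·39 = 1794.
Solve by successive substitution. Start with x ≡ 9 (mod 46).
  Combine with x ≡ 25 (mod 39): write x = 9 + 46·t and require 9 + 46·t ≡ 25 (mod 39), i.e. 46·t ≡ 25 − 9 ≡ 16 (mod 39). Since 46^(−1) ≡ 28 (mod 39) (46 ≡ 7 (mod 39)), t ≡ 28·16 ≡ 19 (mod 39). So x ≡ 9 + 46·19 = 883 (mod 1794).
Unique solution in [0, 1794): x = 883.

Final answer: x ≡ 883 (mod 1794); the representative in [0, 1794) is 883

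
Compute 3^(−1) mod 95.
Apply the extended Euclidean algorithm to (95, 3), tracking rows (r, s, t) with s·95 + t·3 = r. Each division r_prev = q·r_cur + r_new produces the new row as (previous row) − q·(current row):
  row A: (95, 1, 0)   [1·95 + 0·3 = 95]
  row B: (3, 0, 1)   [0·95 + 1·3 = 3]
  95 = 31·3 + 2   → row C = row A − 31·row B = (2, 1, −31)   [check: 1·95 − 31·3 = 2]
  3 = 1·2 + 1   → row D = row B − 1·row C = (1, −1, 32)   [check: −1·95 + 32·3 = 1]
  2 = 2·1 + 0   → remainder 0, stop. gcd = 1 (last nonzero row D).
The gcd is 1, so 3 is invertible mod 95. The last nonzero row gives −1·95 + 32·3 = 1, so t = 32. So 3^(−1) ≡ 32 (mod 95). Verify: 3 · 32 = 96 ≡ 1 (mod 95). ✓

Final answer: 3^(−1) ≡ 32 (mod 95)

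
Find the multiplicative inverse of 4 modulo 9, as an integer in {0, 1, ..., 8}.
Apply the extended Euclidean algorithm to (9, 4), tracking rows (r, s, t) with s·9 + t·4 = r. Each division r_prev = q·r_cur + r_new produces the new row as (previous row) − q·(current row):
  row A: (9, 1, 0)   [1·9 + 0·4 = 9]
  row B: (4, 0, 1)   [0·9 + 1·4 = 4]
  9 = 2·4 + 1   → row C = row A − 2·row B = (1, 1, −2)   [check: 1·9 − 2·4 = 1]
  4 = 4·1 + 0   → remainder 0, stop. gcd = 1 (last nonzero row C).
The gcd is 1, so 4 is invertible mod 9. The last nonzero row gives 1·9 − 2·4 = 1, so t = −2. So 4^(−1) ≡ −2 ≡ 7 (mod 9). Verify: 4 · 7 = 28 ≡ 1 (mod 9). ✓

Final answer: 4^(−1) ≡ 7 (mod 9)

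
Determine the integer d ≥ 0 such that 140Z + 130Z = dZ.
In the PID Z, (a, b) is generated by gcd(a, b). Compute gcd(140, 130) with the extended Euclidean algorithm, tracking rows (r, s, t) with s·140 + t·130 = r:
  row A: (140, 1, 0)   [1·140 + 0·130 = 140]
  row B: (130, 0, 1)   [0·140 + 1·130 = 130]
  140 = 1·130 + 10   → row C = row A − 1·row B = (10, 1, −1)   [check: 1·140 − 1·130 = 10]
  130 = 13·10 + 0   → remainder 0, stop. gcd = 10 (last nonzero row C).
So gcd(140, 130) = 10, with Bézout identity 1·140 − 1·130 = 10. Containment (⊇): the Bézout identity exhibits 10 as an element of (140, 130), giving (10) ⊆ (140, 130). Containment (⊆): since 10 | 140 and 10 | 130 (140 = 10·14, 130 = 10·13), every Z-linear combination of 140 and 130 is divisible by 10, so (140, 130) ⊆ (10). Therefore (140, 130) = (10), d = 10.

Final answer: (140, 130) = (10); d = 10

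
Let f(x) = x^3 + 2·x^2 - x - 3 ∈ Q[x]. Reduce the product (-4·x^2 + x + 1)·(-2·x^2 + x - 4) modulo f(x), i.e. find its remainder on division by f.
a · b ≡ 67·x^2 - x - 70 (mod f(x))

First multiply in Q[x] without reducing: a · b = 8·x^4 - 6·x^3 + 15·x^2 - 3·x - 4. Now divide by f(x) = x^3 + 2·x^2 - x - 3, eliminating the leading term at each step:
  leading term 8·x^4: subtract (8·x)·f(x) = 8·x^4 + 16·x^3 - 8·x^2 - 24·x, leaving -22·x^3 + 23·x^2 + 21·x - 4
  leading term -22·x^3: subtract (-22)·f(x) = -22·x^3 - 44·x^2 + 22·x + 66, leaving 67·x^2 - x - 70
The degree is now < 3, so this is the remainder. Hence a · b ≡ 67·x^2 - x - 70 in Q[x]/(f).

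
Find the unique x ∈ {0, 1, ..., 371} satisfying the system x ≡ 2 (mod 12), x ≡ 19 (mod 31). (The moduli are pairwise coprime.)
The moduli 12, 31 are pairwise coprime, so by the CRT there is a unique solution mod 12·31 = 372.
Solve by successive substitution. Start with x ≡ 2 (mod 12).
  Combine with x ≡ 19 (mod 31): write x = 2 + 12·t and require 2 + 12·t ≡ 19 (mod 31), i.e. 12·t ≡ 19 − 2 ≡ 17 (mod 31). Since 12^(−1) ≡ 13 (mod 31), t ≡ 13·17 ≡ 4 (mod 31). So x ≡ 2 + 12·4 = 50 (mod 372).
Unique solution in [0, 372): x = 50.

Final answer: x ≡ 50 (mod 372); the representative in [0, 372) is 50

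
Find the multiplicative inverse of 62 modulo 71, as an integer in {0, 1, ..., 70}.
Apply the extended Euclidean algorithm to (71, 62), tracking rows (r, s, t) with s·71 + t·62 = r. Each division r_prev = q·r_cur + r_new produces the new row as (previous row) − q·(current row):
  row A: (71, 1, 0)   [1·71 + 0·62 = 71]
  row B: (62, 0, 1)   [0·71 + 1·62 = 62]
  71 = 1·62 + 9   → row C = row A − 1·row B = (9, 1, −1)   [check: 1·71 − 1·62 = 9]
  62 = 6·9 + 8   → row D = row B − 6·row C = (8, −6, 7)   [check: −6·71 + 7·62 = 8]
  9 = 1·8 + 1   → row E = row C − 1·row D = (1, 7, −8)   [check: 7·71 − 8·62 = 1]
  8 = 8·1 + 0   → remainder 0, stop. gcd = 1 (last nonzero row E).
The gcd is 1, so 62 is invertible mod 71. The last nonzero row gives 7·71 − 8·62 = 1, so t = −8. So 62^(−1) ≡ −8 ≡ 63 (mod 71). Verify: 62 · 63 = 3906 ≡ 1 (mod 71). ✓

Final answer: 62^(−1) ≡ 63 (mod 71)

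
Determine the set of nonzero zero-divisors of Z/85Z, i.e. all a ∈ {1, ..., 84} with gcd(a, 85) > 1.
nonzero zero-divisors of Z/85Z = {5, 10, 15, 17, 20, 25, 30, 34, 35, 40, 45, 50, 51, 55, 60, 65, 68, 70, 75, 80}

An element a ∈ Z/85Z (with a ≠ 0) is a zero-divisor iff gcd(a, 85) > 1 (because a is a unit precisely when gcd(a, n) = 1, and in Z/nZ every nonzero, non-unit element is a zero-divisor). Scan a = 1, ..., 84 and keep those with gcd(a, 85) > 1:
  gcd(5, 85) = 5, gcd(10, 85) = 5, gcd(15, 85) = 5, gcd(17, 85) = 17, gcd(20, 85) = 5, gcd(25, 85) = 5, gcd(30, 85) = 5, gcd(34, 85) = 17, gcd(35, 85) = 5, gcd(40, 85) = 5, gcd(45, 85) = 5, gcd(50, 85) = 5, gcd(51, 85) = 17, gcd(55, 85) = 5, gcd(60, 85) = 5, gcd(65, 85) = 5, gcd(68, 85) = 17, gcd(70, 85) = 5, gcd(75, 85) = 5, gcd(80, 85) = 5.
All other a ∈ {1, ..., 84} have gcd(a, 85) = 1 and are units. So the nonzero zero-divisors are exactly the 20 values of a appearing in this scan.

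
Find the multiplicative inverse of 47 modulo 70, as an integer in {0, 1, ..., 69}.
47^(−1) ≡ 3 (mod 70)

Apply the extended Euclidean algorithm to (70, 47), tracking rows (r, s, t) with s·70 + t·47 = r. Each division r_prev = q·r_cur + r_new produces the new row as (previous row) − q·(current row):
  row A: (70, 1, 0)   [1·70 + 0·47 = 70]
  row B: (47, 0, 1)   [0·70 + 1·47 = 47]
  70 = 1·47 + 23   → row C = row A − 1·row B = (23, 1, −1)   [check: 1·70 − 1·47 = 23]
  47 = 2·23 + 1   → row D = row B − 2·row C = (1, −2, 3)   [check: −2·70 + 3·47 = 1]
  23 = 23·1 + 0   → remainder 0, stop. gcd = 1 (last nonzero row D).
The gcd is 1, so 47 is invertible mod 70. The last nonzero row gives −2·70 + 3·47 = 1, so t = 3. So 47^(−1) ≡ 3 (mod 70). Verify: 47 · 3 = 141 ≡ 1 (mod 70). ✓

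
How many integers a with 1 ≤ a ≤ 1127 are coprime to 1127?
The number of a ∈ {1, ..., 1127} with gcd(a, 1127) = 1 is by definition Euler's totient φ(1127). φ is multiplicative, with φ(p^e) = p^e − p^(e−1). Factorise 1127 = 7^2 · 23. Then
  φ(1127) = (7^2 − 7^1) · (23 − 1) = 42 · 22 = 924.
So there are 924 such integers.

Final answer: 924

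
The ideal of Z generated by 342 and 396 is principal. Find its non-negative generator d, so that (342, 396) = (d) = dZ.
In the PID Z, (a, b) is generated by gcd(a, b). Compute gcd(396, 342) with the extended Euclidean algorithm, tracking rows (r, s, t) with s·396 + t·342 = r:
  row A: (396, 1, 0)   [1·396 + 0·342 = 396]
  row B: (342, 0, 1)   [0·396 + 1·342 = 342]
  396 = 1·342 + 54   → row C = row A − 1·row B = (54, 1, −1)   [check: 1·396 − 1·342 = 54]
  342 = 6·54 + 18   → row D = row B − 6·row C = (18, −6, 7)   [check: −6·396 + 7·342 = 18]
  54 = 3·18 + 0   → remainder 0, stop. gcd = 18 (last nonzero row D).
So gcd(342, 396) = 18, with Bézout identity −6·396 + 7·342 = 18. Containment (⊇): the Bézout identity exhibits 18 as an element of (342, 396), giving (18) ⊆ (342, 396). Containment (⊆): since 18 | 342 and 18 | 396 (342 = 18·19, 396 = 18·22), every Z-linear combination of 342 and 396 is divisible by 18, so (342, 396) ⊆ (18). Therefore (342, 396) = (18), d = 18.

Final answer: (342, 396) = (18); d = 18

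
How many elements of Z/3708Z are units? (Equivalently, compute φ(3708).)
Z/3708Z has φ(3708) = 1224 units

An element a ∈ Z/3708Z is a unit iff gcd(a, 3708) = 1, so the number of units is φ(3708). φ is multiplicative, with φ(p^e) = p^e − p^(e−1). Factorise 3708 = 2^2 · 3^2 · 103. Then
  φ(3708) = (2^2 − 2^1) · (3^2 − 3^1) · (103 − 1) = 2 · 6 · 102 = 1224.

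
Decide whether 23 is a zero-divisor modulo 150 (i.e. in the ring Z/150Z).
gcd(23, 150) = 1, so 23 is a unit in Z/150Z (it has a multiplicative inverse). A unit cannot be a zero-divisor: if 23·b ≡ 0 then multiplying both sides by 23^(−1) gives b ≡ 0. So 23 is not a zero-divisor.

Final answer: NO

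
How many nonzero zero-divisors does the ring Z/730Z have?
In Z/730Z each nonzero element is either a unit (gcd with 730 is 1) or a zero-divisor (gcd > 1). The number of units is φ(730): factorise 730 = 2 · 5 · 73, so φ(730) = (2 − 1) · (5 − 1) · (73 − 1) = 1 · 4 · 72 = 288. The nonzero elements number 730 − 1 = 729. Hence the nonzero zero-divisors number 729 − 288 = 441.

Final answer: Z/730Z has 441 nonzero zero-divisors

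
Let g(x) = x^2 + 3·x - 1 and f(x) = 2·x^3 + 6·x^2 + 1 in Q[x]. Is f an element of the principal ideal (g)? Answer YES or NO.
In Q[x] the ideal (g) consists of all multiples of g, so f ∈ (g) iff g | f, i.e. iff the remainder of f on division by g is 0. Divide f by g (g is monic, so eliminate the leading term of the running remainder at each step):
  leading term 2·x^3: subtract (2·x)·g(x) = 2·x^3 + 6·x^2 - 2·x, leaving 2·x + 1
The remainder r(x) = 2·x + 1 ≠ 0 (and deg r < deg g), so g ∤ f, i.e. f ∉ (g).

Final answer: NO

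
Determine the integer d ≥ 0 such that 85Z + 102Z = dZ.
In the PID Z, (a, b) is generated by gcd(a, b). Compute gcd(102, 85) with the extended Euclidean algorithm, tracking rows (r, s, t) with s·102 + t·85 = r:
  row A: (102, 1, 0)   [1·102 + 0·85 = 102]
  row B: (85, 0, 1)   [0·102 + 1·85 = 85]
  102 = 1·85 + 17   → row C = row A − 1·row B = (17, 1, −1)   [check: 1·102 − 1·85 = 17]
  85 = 5·17 + 0   → remainder 0, stop. gcd = 17 (last nonzero row C).
So gcd(85, 102) = 17, with Bézout identity 1·102 − 1·85 = 17. Containment (⊇): the Bézout identity exhibits 17 as an element of (85, 102), giving (17) ⊆ (85, 102). Containment (⊆): since 17 | 85 and 17 | 102 (85 = 17·5, 102 = 17·6), every Z-linear combination of 85 and 102 is divisible by 17, so (85, 102) ⊆ (17). Therefore (85, 102) = (17), d = 17.

Final answer: (85, 102) = (17); d = 17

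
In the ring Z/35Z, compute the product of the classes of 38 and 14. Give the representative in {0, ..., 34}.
7

Reduce the factors first: 38 ≡ 3 (mod 35), so 38 · 14 ≡ 3 · 14 (mod 35). 3 · 14 = 42. Dividing by 35: 42 = 1·35 + 7. So (38 · 14) mod 35 = 7.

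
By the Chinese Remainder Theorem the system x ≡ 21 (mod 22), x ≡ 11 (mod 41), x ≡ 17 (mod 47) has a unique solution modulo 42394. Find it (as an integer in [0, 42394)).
x ≡ 17313 (mod 42394); the representative in [0, 42394) is 17313

The moduli 22, 41, 47 are pairwise coprime, so by the CRT there is a unique solution mod 22·41·47 = 42394.
Solve by successive substitution. Start with x ≡ 21 (mod 22).
  Combine with x ≡ 11 (mod 41): write x = 21 + 22·t and require 21 + 22·t ≡ 11 (mod 41), i.e. 22·t ≡ 11 − 21 ≡ 31 (mod 41). Since 22^(−1) ≡ 28 (mod 41), t ≡ 28·31 ≡ 7 (mod 41). So x ≡ 21 + 22·7 = 175 (mod 902).
  Combine with x ≡ 17 (mod 47): write x = 175 + 902·t and require 175 + 902·t ≡ 17 (mod 47), i.e. 902·t ≡ 17 − 175 ≡ 30 (mod 47). Since 902^(−1) ≡ 21 (mod 47) (902 ≡ 9 (mod 47)), t ≡ 21·30 ≡ 19 (mod 47). So x ≡ 175 + 902·19 = 17313 (mod 42394).
Unique solution in [0, 42394): x = 17313.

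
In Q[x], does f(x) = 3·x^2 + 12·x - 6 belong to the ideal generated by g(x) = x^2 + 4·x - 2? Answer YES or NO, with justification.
In Q[x] the ideal (g) consists of all multiples of g, so f ∈ (g) iff g | f, i.e. iff the remainder of f on division by g is 0. Divide f by g (g is monic, so eliminate the leading term of the running remainder at each step):
  leading term 3·x^2: subtract (3)·g(x) = 3·x^2 + 12·x - 6, leaving 0
The remainder is 0, so f(x) = g(x) · h(x) with h(x) = 3. Hence g | f, i.e. f ∈ (g).

Final answer: YES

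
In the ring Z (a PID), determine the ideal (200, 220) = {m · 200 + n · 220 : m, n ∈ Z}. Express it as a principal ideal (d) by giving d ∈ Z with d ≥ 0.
(200, 220) = (20); d = 20

In the PID Z, (a, b) is generated by gcd(a, b). Compute gcd(220, 200) with the extended Euclidean algorithm, tracking rows (r, s, t) with s·220 + t·200 = r:
  row A: (220, 1, 0)   [1·220 + 0·200 = 220]
  row B: (200, 0, 1)   [0·220 + 1·200 = 200]
  220 = 1·200 + 20   → row C = row A − 1·row B = (20, 1, −1)   [check: 1·220 − 1·200 = 20]
  200 = 10·20 + 0   → remainder 0, stop. gcd = 20 (last nonzero row C).
So gcd(200, 220) = 20, with Bézout identity 1·220 − 1·200 = 20. Containment (⊇): the Bézout identity exhibits 20 as an element of (200, 220), giving (20) ⊆ (200, 220). Containment (⊆): since 20 | 200 and 20 | 220 (200 = 20·10, 220 = 20·11), every Z-linear combination of 200 and 220 is divisible by 20, so (200, 220) ⊆ (20). Therefore (200, 220) = (20), d = 20.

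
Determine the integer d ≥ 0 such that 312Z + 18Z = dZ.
(312, 18) = (6); d = 6

In the PID Z, (a, b) is generated by gcd(a, b). Compute gcd(312, 18) with the extended Euclidean algorithm, tracking rows (r, s, t) with s·312 + t·18 = r:
  row A: (312, 1, 0)   [1·312 + 0·18 = 312]
  row B: (18, 0, 1)   [0·312 + 1·18 = 18]
  312 = 17·18 + 6   → row C = row A − 17·row B = (6, 1, −17)   [check: 1·312 − 17·18 = 6]
  18 = 3·6 + 0   → remainder 0, stop. gcd = 6 (last nonzero row C).
So gcd(312, 18) = 6, with Bézout identity 1·312 − 17·18 = 6. Containment (⊇): the Bézout identity exhibits 6 as an element of (312, 18), giving (6) ⊆ (312, 18). Containment (⊆): since 6 | 312 and 6 | 18 (312 = 6·52, 18 = 6·3), every Z-linear combination of 312 and 18 is divisible by 6, so (312, 18) ⊆ (6). Therefore (312, 18) = (6), d = 6.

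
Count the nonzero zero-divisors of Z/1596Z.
In Z/1596Z each nonzero element is either a unit (gcd with 1596 is 1) or a zero-divisor (gcd > 1). The number of units is φ(1596): factorise 1596 = 2^2 · 3 · 7 · 19, so φ(1596) = (2^2 − 2^1) · (3 − 1) · (7 − 1) · (19 − 1) = 2 · 2 · 6 · 18 = 432. The nonzero elements number 1596 − 1 = 1595. Hence the nonzero zero-divisors number 1595 − 432 = 1163.

Final answer: Z/1596Z has 1163 nonzero zero-divisors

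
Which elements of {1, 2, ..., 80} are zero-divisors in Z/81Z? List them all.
An element a ∈ Z/81Z (with a ≠ 0) is a zero-divisor iff gcd(a, 81) > 1 (because a is a unit precisely when gcd(a, n) = 1, and in Z/nZ every nonzero, non-unit element is a zero-divisor). Scan a = 1, ..., 80 and keep those with gcd(a, 81) > 1:
  gcd(3, 81) = 3, gcd(6, 81) = 3, gcd(9, 81) = 9, gcd(12, 81) = 3, gcd(15, 81) = 3, gcd(18, 81) = 9, gcd(21, 81) = 3, gcd(24, 81) = 3, gcd(27, 81) = 27, gcd(30, 81) = 3, gcd(33, 81) = 3, gcd(36, 81) = 9, gcd(39, 81) = 3, gcd(42, 81) = 3, gcd(45, 81) = 9, gcd(48, 81) = 3, gcd(51, 81) = 3, gcd(54, 81) = 27, gcd(57, 81) = 3, gcd(60, 81) = 3, gcd(63, 81) = 9, gcd(66, 81) = 3, gcd(69, 81) = 3, gcd(72, 81) = 9, gcd(75, 81) = 3, gcd(78, 81) = 3.
All other a ∈ {1, ..., 80} have gcd(a, 81) = 1 and are units. So the nonzero zero-divisors are exactly the 26 values of a appearing in this scan.

Final answer: nonzero zero-divisors of Z/81Z = {3, 6, 9, 12, 15, 18, 21, 24, 27, 30, 33, 36, 39, 42, 45, 48, 51, 54, 57, 60, 63, 66, 69, 72, 75, 78}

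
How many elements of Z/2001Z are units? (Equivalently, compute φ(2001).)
An element a ∈ Z/2001Z is a unit iff gcd(a, 2001) = 1, so the number of units is φ(2001). φ is multiplicative, with φ(p^e) = p^e − p^(e−1). Factorise 2001 = 3 · 23 · 29. Then
  φ(2001) = (3 − 1) · (23 − 1) · (29 − 1) = 2 · 22 · 28 = 1232.

Final answer: Z/2001Z has φ(2001) = 1232 units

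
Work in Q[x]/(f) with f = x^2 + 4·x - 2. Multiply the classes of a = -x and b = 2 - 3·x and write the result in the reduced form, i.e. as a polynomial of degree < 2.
First multiply in Q[x] without reducing: a · b = 3·x^2 - 2·x. Now divide by f(x) = x^2 + 4·x - 2, eliminating the leading term at each step:
  leading term 3·x^2: subtract (3)·f(x) = 3·x^2 + 12·x - 6, leaving 6 - 14·x
The degree is now < 2, so this is the remainder. Hence a · b ≡ 6 - 14·x in Q[x]/(f).

Final answer: a · b ≡ 6 - 14·x (mod f(x))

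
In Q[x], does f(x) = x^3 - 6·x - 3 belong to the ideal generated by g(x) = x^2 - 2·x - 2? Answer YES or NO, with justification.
In Q[x] the ideal (g) consists of all multiples of g, so f ∈ (g) iff g | f, i.e. iff the remainder of f on division by g is 0. Divide f by g (g is monic, so eliminate the leading term of the running remainder at each step):
  leading term x^3: subtract (x)·g(x) = x^3 - 2·x^2 - 2·x, leaving 2·x^2 - 4·x - 3
  leading term 2·x^2: subtract (2)·g(x) = 2·x^2 - 4·x - 4, leaving 1
The remainder r(x) = 1 ≠ 0 (and deg r < deg g), so g ∤ f, i.e. f ∉ (g).

Final answer: NO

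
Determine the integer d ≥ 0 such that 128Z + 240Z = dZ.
(128, 240) = (16); d = 16

In the PID Z, (a, b) is generated by gcd(a, b). Compute gcd(240, 128) with the extended Euclidean algorithm, tracking rows (r, s, t) with s·240 + t·128 = r:
  row A: (240, 1, 0)   [1·240 + 0·128 = 240]
  row B: (128, 0, 1)   [0·240 + 1·128 = 128]
  240 = 1·128 + 112   → row C = row A − 1·row B = (112, 1, −1)   [check: 1·240 − 1·128 = 112]
  128 = 1·112 + 16   → row D = row B − 1·row C = (16, −1, 2)   [check: −1·240 + 2·128 = 16]
  112 = 7·16 + 0   → remainder 0, stop. gcd = 16 (last nonzero row D).
So gcd(128, 240) = 16, with Bézout identity −1·240 + 2·128 = 16. Containment (⊇): the Bézout identity exhibits 16 as an element of (128, 240), giving (16) ⊆ (128, 240). Containment (⊆): since 16 | 128 and 16 | 240 (128 = 16·8, 240 = 16·15), every Z-linear combination of 128 and 240 is divisible by 16, so (128, 240) ⊆ (16). Therefore (128, 240) = (16), d = 16.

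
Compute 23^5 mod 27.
2

Use repeated squaring. Binary(5) = 101. Walk through the bits of the exponent 5 left-to-right: at each bit after the leading one, square the running value, then multiply by 23 if the bit is 1 (always reducing mod 27):
  bit 1 = 1 (leading): start with 23.
  bit 2 = 0: square 23^2 = 529 ≡ 16 (mod 27).
  bit 3 = 1: square 16^2 = 256 ≡ 13; bit is 1, so multiply 13·23 = 299 ≡ 2 (mod 27).
Final value: 23^5 ≡ 2 (mod 27).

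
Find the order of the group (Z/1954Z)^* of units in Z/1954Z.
(Z/1954Z)^* consists of the classes a with gcd(a, 1954) = 1, so its order is φ(1954). φ is multiplicative, with φ(p^e) = p^e − p^(e−1). Factorise 1954 = 2 · 977. Then
  φ(1954) = (2 − 1) · (977 − 1) = 1 · 976 = 976.
Thus |(Z/1954Z)^*| = 976.

Final answer: |(Z/1954Z)^*| = 976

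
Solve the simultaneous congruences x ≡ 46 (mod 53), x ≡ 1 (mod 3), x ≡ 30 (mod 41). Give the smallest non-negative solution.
x ≡ 5770 (mod 6519); the representative in [0, 6519) is 5770

The moduli 53, 3, 41 are pairwise coprime, so by the CRT there is a unique solution mod 53·3·41 = 6519.
Solve by successive substitution. Start with x ≡ 46 (mod 53).
  Combine with x ≡ 1 (mod 3): write x = 46 + 53·t and require 46 + 53·t ≡ 1 (mod 3), i.e. 53·t ≡ 1 − 46 ≡ 0 (mod 3). Since 53^(−1) ≡ 2 (mod 3) (53 ≡ 2 (mod 3)), t ≡ 2·0 ≡ 0 (mod 3). So x ≡ 46 + 53·0 = 46 (mod 159).
  Combine with x ≡ 30 (mod 41): write x = 46 + 159·t and require 46 + 159·t ≡ 30 (mod 41), i.e. 159·t ≡ 30 − 46 ≡ 25 (mod 41). Since 159^(−1) ≡ 8 (mod 41) (159 ≡ 36 (mod 41)), t ≡ 8·25 ≡ 36 (mod 41). So x ≡ 46 + 159·36 = 5770 (mod 6519).
Unique solution in [0, 6519): x = 5770.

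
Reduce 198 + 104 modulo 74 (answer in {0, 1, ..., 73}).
Reduce the summands first: 198 ≡ 50, 104 ≡ 30 (mod 74), so 198 + 104 ≡ 50 + 30 (mod 74). 50 + 30 = 80; 80 = 1·74 + 6, so (198 + 104) mod 74 = 6.

Final answer: 6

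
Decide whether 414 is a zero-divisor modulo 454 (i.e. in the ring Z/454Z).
YES

gcd(414, 454) = 2 > 1, so 414 is not a unit in Z/454Z. In Z/nZ every nonzero non-unit is a zero-divisor: explicitly, take b = 454/gcd = 227 ≠ 0 (mod 454); then 414·227 = 93978 = 207·454, i.e. 414·227 ≡ 0 (mod 454). So 414 is a zero-divisor.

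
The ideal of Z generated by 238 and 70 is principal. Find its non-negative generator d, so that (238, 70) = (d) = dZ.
In the PID Z, (a, b) is generated by gcd(a, b). Compute gcd(238, 70) with the extended Euclidean algorithm, tracking rows (r, s, t) with s·238 + t·70 = r:
  row A: (238, 1, 0)   [1·238 + 0·70 = 238]
  row B: (70, 0, 1)   [0·238 + 1·70 = 70]
  238 = 3·70 + 28   → row C = row A − 3·row B = (28, 1, −3)   [check: 1·238 − 3·70 = 28]
  70 = 2·28 + 14   → row D = row B − 2·row C = (14, −2, 7)   [check: −2·238 + 7·70 = 14]
  28 = 2·14 + 0   → remainder 0, stop. gcd = 14 (last nonzero row D).
So gcd(238, 70) = 14, with Bézout identity −2·238 + 7·70 = 14. Containment (⊇): the Bézout identity exhibits 14 as an element of (238, 70), giving (14) ⊆ (238, 70). Containment (⊆): since 14 | 238 and 14 | 70 (238 = 14·17, 70 = 14·5), every Z-linear combination of 238 and 70 is divisible by 14, so (238, 70) ⊆ (14). Therefore (238, 70) = (14), d = 14.

Final answer: (238, 70) = (14); d = 14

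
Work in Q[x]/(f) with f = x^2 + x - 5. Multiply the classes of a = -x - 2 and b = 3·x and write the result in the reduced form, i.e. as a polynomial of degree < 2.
First multiply in Q[x] without reducing: a · b = -3·x^2 - 6·x. Now divide by f(x) = x^2 + x - 5, eliminating the leading term at each step:
  leading term -3·x^2: subtract (-3)·f(x) = -3·x^2 - 3·x + 15, leaving -3·x - 15
The degree is now < 2, so this is the remainder. Hence a · b ≡ -3·x - 15 in Q[x]/(f).

Final answer: a · b ≡ -3·x - 15 (mod f(x))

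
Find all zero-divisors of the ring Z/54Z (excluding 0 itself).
An element a ∈ Z/54Z (with a ≠ 0) is a zero-divisor iff gcd(a, 54) > 1 (because a is a unit precisely when gcd(a, n) = 1, and in Z/nZ every nonzero, non-unit element is a zero-divisor). Scan a = 1, ..., 53 and keep those with gcd(a, 54) > 1:
  gcd(2, 54) = 2, gcd(3, 54) = 3, gcd(4, 54) = 2, gcd(6, 54) = 6, gcd(8, 54) = 2, gcd(9, 54) = 9, gcd(10, 54) = 2, gcd(12, 54) = 6, gcd(14, 54) = 2, gcd(15, 54) = 3, gcd(16, 54) = 2, gcd(18, 54) = 18, gcd(20, 54) = 2, gcd(21, 54) = 3, gcd(22, 54) = 2, gcd(24, 54) = 6, gcd(26, 54) = 2, gcd(27, 54) = 27, gcd(28, 54) = 2, gcd(30, 54) = 6, gcd(32, 54) = 2, gcd(33, 54) = 3, gcd(34, 54) = 2, gcd(36, 54) = 18, gcd(38, 54) = 2, gcd(39, 54) = 3, gcd(40, 54) = 2, gcd(42, 54) = 6, gcd(44, 54) = 2, gcd(45, 54) = 9, gcd(46, 54) = 2, gcd(48, 54) = 6, gcd(50, 54) = 2, gcd(51, 54) = 3, gcd(52, 54) = 2.
All other a ∈ {1, ..., 53} have gcd(a, 54) = 1 and are units. So the nonzero zero-divisors are exactly the 35 values of a appearing in this scan.

Final answer: nonzero zero-divisors of Z/54Z = {2, 3, 4, 6, 8, 9, 10, 12, 14, 15, 16, 18, 20, 21, 22, 24, 26, 27, 28, 30, 32, 33, 34, 36, 38, 39, 40, 42, 44, 45, 46, 48, 50, 51, 52}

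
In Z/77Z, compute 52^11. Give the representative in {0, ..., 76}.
19

Use repeated squaring. Binary(11) = 1011. Walk through the bits of the exponent 11 left-to-right: at each bit after the leading one, square the running value, then multiply by 52 if the bit is 1 (always reducing mod 77):
  bit 1 = 1 (leading): start with 52.
  bit 2 = 0: square 52^2 = 2704 ≡ 9 (mod 77).
  bit 3 = 1: square 9^2 = 81 ≡ 4; bit is 1, so multiply 4·52 = 208 ≡ 54 (mod 77).
  bit 4 = 1: square 54^2 = 2916 ≡ 67; bit is 1, so multiply 67·52 = 3484 ≡ 19 (mod 77).
Final value: 52^11 ≡ 19 (mod 77).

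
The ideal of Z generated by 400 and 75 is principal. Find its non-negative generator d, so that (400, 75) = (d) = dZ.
In the PID Z, (a, b) is generated by gcd(a, b). Compute gcd(400, 75) with the extended Euclidean algorithm, tracking rows (r, s, t) with s·400 + t·75 = r:
  row A: (400, 1, 0)   [1·400 + 0·75 = 400]
  row B: (75, 0, 1)   [0·400 + 1·75 = 75]
  400 = 5·75 + 25   → row C = row A − 5·row B = (25, 1, −5)   [check: 1·400 − 5·75 = 25]
  75 = 3·25 + 0   → remainder 0, stop. gcd = 25 (last nonzero row C).
So gcd(400, 75) = 25, with Bézout identity 1·400 − 5·75 = 25. Containment (⊇): the Bézout identity exhibits 25 as an element of (400, 75), giving (25) ⊆ (400, 75). Containment (⊆): since 25 | 400 and 25 | 75 (400 = 25·16, 75 = 25·3), every Z-linear combination of 400 and 75 is divisible by 25, so (400, 75) ⊆ (25). Therefore (400, 75) = (25), d = 25.

Final answer: (400, 75) = (25); d = 25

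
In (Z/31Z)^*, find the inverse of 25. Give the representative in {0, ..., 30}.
25^(−1) ≡ 5 (mod 31)

Apply the extended Euclidean algorithm to (31, 25), tracking rows (r, s, t) with s·31 + t·25 = r. Each division r_prev = q·r_cur + r_new produces the new row as (previous row) − q·(current row):
  row A: (31, 1, 0)   [1·31 + 0·25 = 31]
  row B: (25, 0, 1)   [0·31 + 1·25 = 25]
  31 = 1·25 + 6   → row C = row A − 1·row B = (6, 1, −1)   [check: 1·31 − 1·25 = 6]
  25 = 4·6 + 1   → row D = row B − 4·row C = (1, −4, 5)   [check: −4·31 + 5·25 = 1]
  6 = 6·1 + 0   → remainder 0, stop. gcd = 1 (last nonzero row D).
The gcd is 1, so 25 is invertible mod 31. The last nonzero row gives −4·31 + 5·25 = 1, so t = 5. So 25^(−1) ≡ 5 (mod 31). Verify: 25 · 5 = 125 ≡ 1 (mod 31). ✓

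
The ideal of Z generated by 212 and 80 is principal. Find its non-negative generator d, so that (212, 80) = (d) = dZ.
(212, 80) = (4); d = 4

In the PID Z, (a, b) is generated by gcd(a, b). Compute gcd(212, 80) with the extended Euclidean algorithm, tracking rows (r, s, t) with s·212 + t·80 = r:
  row A: (212, 1, 0)   [1·212 + 0·80 = 212]
  row B: (80, 0, 1)   [0·212 + 1·80 = 80]
  212 = 2·80 + 52   → row C = row A − 2·row B = (52, 1, −2)   [check: 1·212 − 2·80 = 52]
  80 = 1·52 + 28   → row D = row B − 1·row C = (28, −1, 3)   [check: −1·212 + 3·80 = 28]
  52 = 1·28 + 24   → row E = row C − 1·row D = (24, 2, −5)   [check: 2·212 − 5·80 = 24]
  28 = 1·24 + 4   → row F = row D − 1·row E = (4, −3, 8)   [check: −3·212 + 8·80 = 4]
  24 = 6·4 + 0   → remainder 0, stop. gcd = 4 (last nonzero row F).
So gcd(212, 80) = 4, with Bézout identity −3·212 + 8·80 = 4. Containment (⊇): the Bézout identity exhibits 4 as an element of (212, 80), giving (4) ⊆ (212, 80). Containment (⊆): since 4 | 212 and 4 | 80 (212 = 4·53, 80 = 4·20), every Z-linear combination of 212 and 80 is divisible by 4, so (212, 80) ⊆ (4). Therefore (212, 80) = (4), d = 4.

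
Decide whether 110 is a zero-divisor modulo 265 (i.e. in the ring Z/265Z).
gcd(110, 265) = 5 > 1, so 110 is not a unit in Z/265Z. In Z/nZ every nonzero non-unit is a zero-divisor: explicitly, take b = 265/gcd = 53 ≠ 0 (mod 265); then 110·53 = 5830 = 22·265, i.e. 110·53 ≡ 0 (mod 265). So 110 is a zero-divisor.

Final answer: YES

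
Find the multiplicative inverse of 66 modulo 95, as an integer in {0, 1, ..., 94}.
Apply the extended Euclidean algorithm to (95, 66), tracking rows (r, s, t) with s·95 + t·66 = r. Each division r_prev = q·r_cur + r_new produces the new row as (previous row) − q·(current row):
  row A: (95, 1, 0)   [1·95 + 0·66 = 95]
  row B: (66, 0, 1)   [0·95 + 1·66 = 66]
  95 = 1·66 + 29   → row C = row A − 1·row B = (29, 1, −1)   [check: 1·95 − 1·66 = 29]
  66 = 2·29 + 8   → row D = row B − 2·row C = (8, −2, 3)   [check: −2·95 + 3·66 = 8]
  29 = 3·8 + 5   → row E = row C − 3·row D = (5, 7, −10)   [check: 7·95 − 10·66 = 5]
  8 = 1·5 + 3   → row F = row D − 1·row E = (3, −9, 13)   [check: −9·95 + 13·66 = 3]
  5 = 1·3 + 2   → row G = row E − 1·row F = (2, 16, −23)   [check: 16·95 − 23·66 = 2]
  3 = 1·2 + 1   → row H = row F − 1·row G = (1, −25, 36)   [check: −25·95 + 36·66 = 1]
  2 = 2·1 + 0   → remainder 0, stop. gcd = 1 (last nonzero row H).
The gcd is 1, so 66 is invertible mod 95. The last nonzero row gives −25·95 + 36·66 = 1, so t = 36. So 66^(−1) ≡ 36 (mod 95). Verify: 66 · 36 = 2376 ≡ 1 (mod 95). ✓

Final answer: 66^(−1) ≡ 36 (mod 95)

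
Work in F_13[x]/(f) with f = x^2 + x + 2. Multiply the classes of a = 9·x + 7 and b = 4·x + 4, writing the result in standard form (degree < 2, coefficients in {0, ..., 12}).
a · b ≡ 2·x + 8 (mod f(x))

Multiply as integer polynomials: a · b = 36·x^2 + 64·x + 28. Reducing coefficients mod 13: a · b ≡ 10·x^2 + 12·x + 2. Now divide by f(x) = x^2 + x + 2 in F_13[x], eliminating the leading term at each step:
  leading term 10·x^2: subtract (10)·f(x) = 10·x^2 + 10·x + 7, leaving 2·x + 8 (coefficients mod 13)
The degree is now < 2, so this is the remainder. Hence a · b ≡ 2·x + 8 in F_13[x]/(f).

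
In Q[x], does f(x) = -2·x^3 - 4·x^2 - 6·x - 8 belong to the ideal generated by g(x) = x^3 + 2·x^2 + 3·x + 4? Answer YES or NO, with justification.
YES

In Q[x] the ideal (g) consists of all multiples of g, so f ∈ (g) iff g | f, i.e. iff the remainder of f on division by g is 0. Divide f by g (g is monic, so eliminate the leading term of the running remainder at each step):
  leading term -2·x^3: subtract (-2)·g(x) = -2·x^3 - 4·x^2 - 6·x - 8, leaving 0
The remainder is 0, so f(x) = g(x) · h(x) with h(x) = -2. Hence g | f, i.e. f ∈ (g).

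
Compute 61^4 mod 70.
Use repeated squaring. Binary(4) = 100. Walk through the bits of the exponent 4 left-to-right: at each bit after the leading one, square the running value, then multiply by 61 if the bit is 1 (always reducing mod 70):
  bit 1 = 1 (leading): start with 61.
  bit 2 = 0: square 61^2 = 3721 ≡ 11 (mod 70).
  bit 3 = 0: square 11^2 = 121 ≡ 51 (mod 70).
Final value: 61^4 ≡ 51 (mod 70).

Final answer: 51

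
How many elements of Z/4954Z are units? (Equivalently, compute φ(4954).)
An element a ∈ Z/4954Z is a unit iff gcd(a, 4954) = 1, so the number of units is φ(4954). φ is multiplicative, with φ(p^e) = p^e − p^(e−1). Factorise 4954 = 2 · 2477. Then
  φ(4954) = (2 − 1) · (2477 − 1) = 1 · 2476 = 2476.

Final answer: Z/4954Z has φ(4954) = 2476 units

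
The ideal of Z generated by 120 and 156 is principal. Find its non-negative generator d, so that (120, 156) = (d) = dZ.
(120, 156) = (12); d = 12

In the PID Z, (a, b) is generated by gcd(a, b). Compute gcd(156, 120) with the extended Euclidean algorithm, tracking rows (r, s, t) with s·156 + t·120 = r:
  row A: (156, 1, 0)   [1·156 + 0·120 = 156]
  row B: (120, 0, 1)   [0·156 + 1·120 = 120]
  156 = 1·120 + 36   → row C = row A − 1·row B = (36, 1, −1)   [check: 1·156 − 1·120 = 36]
  120 = 3·36 + 12   → row D = row B − 3·row C = (12, −3, 4)   [check: −3·156 + 4·120 = 12]
  36 = 3·12 + 0   → remainder 0, stop. gcd = 12 (last nonzero row D).
So gcd(120, 156) = 12, with Bézout identity −3·156 + 4·120 = 12. Containment (⊇): the Bézout identity exhibits 12 as an element of (120, 156), giving (12) ⊆ (120, 156). Containment (⊆): since 12 | 120 and 12 | 156 (120 = 12·10, 156 = 12·13), every Z-linear combination of 120 and 156 is divisible by 12, so (120, 156) ⊆ (12). Therefore (120, 156) = (12), d = 12.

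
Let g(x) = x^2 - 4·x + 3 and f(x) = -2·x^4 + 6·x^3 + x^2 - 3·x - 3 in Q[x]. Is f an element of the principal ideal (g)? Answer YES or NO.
In Q[x] the ideal (g) consists of all multiples of g, so f ∈ (g) iff g | f, i.e. iff the remainder of f on division by g is 0. Divide f by g (g is monic, so eliminate the leading term of the running remainder at each step):
  leading term -2·x^4: subtract (-2·x^2)·g(x) = -2·x^4 + 8·x^3 - 6·x^2, leaving -2·x^3 + 7·x^2 - 3·x - 3
  leading term -2·x^3: subtract (-2·x)·g(x) = -2·x^3 + 8·x^2 - 6·x, leaving -x^2 + 3·x - 3
  leading term -x^2: subtract (-1)·g(x) = -x^2 + 4·x - 3, leaving -x
The remainder r(x) = -x ≠ 0 (and deg r < deg g), so g ∤ f, i.e. f ∉ (g).

Final answer: NO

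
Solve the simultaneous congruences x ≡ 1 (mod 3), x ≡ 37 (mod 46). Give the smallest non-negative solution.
The moduli 3, 46 are pairwise coprime, so by the CRT there is a unique solution mod 3·46 = 138.
Solve by successive substitution. Start with x ≡ 1 (mod 3).
  Combine with x ≡ 37 (mod 46): write x = 1 + 3·t and require 1 + 3·t ≡ 37 (mod 46), i.e. 3·t ≡ 37 − 1 ≡ 36 (mod 46). Since 3^(−1) ≡ 31 (mod 46), t ≡ 31·36 ≡ 12 (mod 46). So x ≡ 1 + 3·12 = 37 (mod 138).
Unique solution in [0, 138): x = 37.

Final answer: x ≡ 37 (mod 138); the representative in [0, 138) is 37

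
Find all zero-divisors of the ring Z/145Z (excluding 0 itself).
nonzero zero-divisors of Z/145Z = {5, 10, 15, 20, 25, 29, 30, 35, 40, 45, 50, 55, 58, 60, 65, 70, 75, 80, 85, 87, 90, 95, 100, 105, 110, 115, 116, 120, 125, 130, 135, 140}

An element a ∈ Z/145Z (with a ≠ 0) is a zero-divisor iff gcd(a, 145) > 1 (because a is a unit precisely when gcd(a, n) = 1, and in Z/nZ every nonzero, non-unit element is a zero-divisor). Scan a = 1, ..., 144 and keep those with gcd(a, 145) > 1:
  gcd(5, 145) = 5, gcd(10, 145) = 5, gcd(15, 145) = 5, gcd(20, 145) = 5, gcd(25, 145) = 5, gcd(29, 145) = 29, gcd(30, 145) = 5, gcd(35, 145) = 5, gcd(40, 145) = 5, gcd(45, 145) = 5, gcd(50, 145) = 5, gcd(55, 145) = 5, gcd(58, 145) = 29, gcd(60, 145) = 5, gcd(65, 145) = 5, gcd(70, 145) = 5, gcd(75, 145) = 5, gcd(80, 145) = 5, gcd(85, 145) = 5, gcd(87, 145) = 29, gcd(90, 145) = 5, gcd(95, 145) = 5, gcd(100, 145) = 5, gcd(105, 145) = 5, gcd(110, 145) = 5, gcd(115, 145) = 5, gcd(116, 145) = 29, gcd(120, 145) = 5, gcd(125, 145) = 5, gcd(130, 145) = 5, gcd(135, 145) = 5, gcd(140, 145) = 5.
All other a ∈ {1, ..., 144} have gcd(a, 145) = 1 and are units. So the nonzero zero-divisors are exactly the 32 values of a appearing in this scan.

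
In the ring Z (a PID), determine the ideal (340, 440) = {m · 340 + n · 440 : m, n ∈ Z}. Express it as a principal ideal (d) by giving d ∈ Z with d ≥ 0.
(340, 440) = (20); d = 20

In the PID Z, (a, b) is generated by gcd(a, b). Compute gcd(440, 340) with the extended Euclidean algorithm, tracking rows (r, s, t) with s·440 + t·340 = r:
  row A: (440, 1, 0)   [1·440 + 0·340 = 440]
  row B: (340, 0, 1)   [0·440 + 1·340 = 340]
  440 = 1·340 + 100   → row C = row A − 1·row B = (100, 1, −1)   [check: 1·440 − 1·340 = 100]
  340 = 3·100 + 40   → row D = row B − 3·row C = (40, −3, 4)   [check: −3·440 + 4·340 = 40]
  100 = 2·40 + 20   → row E = row C − 2·row D = (20, 7, −9)   [check: 7·440 − 9·340 = 20]
  40 = 2·20 + 0   → remainder 0, stop. gcd = 20 (last nonzero row E).
So gcd(340, 440) = 20, with Bézout identity 7·440 − 9·340 = 20. Containment (⊇): the Bézout identity exhibits 20 as an element of (340, 440), giving (20) ⊆ (340, 440). Containment (⊆): since 20 | 340 and 20 | 440 (340 = 20·17, 440 = 20·22), every Z-linear combination of 340 and 440 is divisible by 20, so (340, 440) ⊆ (20). Therefore (340, 440) = (20), d = 20.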